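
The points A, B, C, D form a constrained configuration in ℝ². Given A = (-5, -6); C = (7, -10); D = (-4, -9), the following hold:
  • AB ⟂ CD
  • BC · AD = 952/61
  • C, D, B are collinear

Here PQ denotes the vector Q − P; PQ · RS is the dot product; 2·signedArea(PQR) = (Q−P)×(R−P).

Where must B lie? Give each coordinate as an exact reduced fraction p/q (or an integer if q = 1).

1. B_x = -321/61  [C, D, B are collinear ∩ AB ⟂ CD]
2. B_y = -542/61  [C, D, B are collinear ∩ AB ⟂ CD]
   → B = (-321/61, -542/61)

B = (-321/61, -542/61)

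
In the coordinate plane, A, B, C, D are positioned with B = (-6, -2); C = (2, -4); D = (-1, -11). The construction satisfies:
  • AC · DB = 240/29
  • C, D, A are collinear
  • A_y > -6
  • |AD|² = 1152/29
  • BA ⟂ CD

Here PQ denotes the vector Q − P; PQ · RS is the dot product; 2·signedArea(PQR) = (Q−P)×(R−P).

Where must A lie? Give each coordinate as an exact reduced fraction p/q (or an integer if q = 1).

1. A_x = 43/29  [C, D, A are collinear ∩ BA ⟂ CD]
2. A_y = -151/29  [C, D, A are collinear ∩ BA ⟂ CD]
   → A = (43/29, -151/29)

A = (43/29, -151/29)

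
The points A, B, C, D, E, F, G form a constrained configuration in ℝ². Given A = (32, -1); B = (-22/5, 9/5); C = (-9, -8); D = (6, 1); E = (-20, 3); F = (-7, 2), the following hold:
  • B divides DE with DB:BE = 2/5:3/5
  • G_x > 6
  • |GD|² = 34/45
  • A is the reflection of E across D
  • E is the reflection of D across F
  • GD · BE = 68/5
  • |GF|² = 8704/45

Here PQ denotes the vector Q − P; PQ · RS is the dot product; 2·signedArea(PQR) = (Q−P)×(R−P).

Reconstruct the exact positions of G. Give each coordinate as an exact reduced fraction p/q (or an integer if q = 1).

1. G_x = 103/15  [line 78/5·x + -6/5·y + -106 = 0 ∩ |GF|² = 8704/45]
2. G_y = 14/15  [line 78/5·x + -6/5·y + -106 = 0 ∩ |GF|² = 8704/45]
   → G = (103/15, 14/15)

G = (103/15, 14/15)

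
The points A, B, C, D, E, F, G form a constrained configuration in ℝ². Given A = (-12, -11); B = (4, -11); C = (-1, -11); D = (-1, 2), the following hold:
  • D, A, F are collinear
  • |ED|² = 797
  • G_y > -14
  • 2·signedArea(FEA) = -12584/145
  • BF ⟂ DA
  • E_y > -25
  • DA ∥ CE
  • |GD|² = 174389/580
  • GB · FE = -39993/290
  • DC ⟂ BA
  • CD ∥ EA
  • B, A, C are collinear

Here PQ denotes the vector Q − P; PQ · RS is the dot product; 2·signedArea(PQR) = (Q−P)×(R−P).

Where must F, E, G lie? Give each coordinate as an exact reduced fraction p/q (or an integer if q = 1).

E = (-12, -24)
F = (-772/145, -451/145)
G = (-1256/145, -3931/290)

1. F_x = -772/145  [D, A, F are collinear ∩ BF ⟂ DA]
2. F_y = -451/145  [D, A, F are collinear ∩ BF ⟂ DA]
   → F = (-772/145, -451/145)
3. E_x = -12  [CD ∥ EA ∩ DA ∥ CE]
4. E_y = -24  [CD ∥ EA ∩ DA ∥ CE]
   → E = (-12, -24)
5. G_x = -1256/145  [line 968/145·x + 3029/145·y + 98887/290 = 0 ∩ |GD|² = 174389/580]
6. G_y = -3931/290  [line 968/145·x + 3029/145·y + 98887/290 = 0 ∩ |GD|² = 174389/580]
   → G = (-1256/145, -3931/290)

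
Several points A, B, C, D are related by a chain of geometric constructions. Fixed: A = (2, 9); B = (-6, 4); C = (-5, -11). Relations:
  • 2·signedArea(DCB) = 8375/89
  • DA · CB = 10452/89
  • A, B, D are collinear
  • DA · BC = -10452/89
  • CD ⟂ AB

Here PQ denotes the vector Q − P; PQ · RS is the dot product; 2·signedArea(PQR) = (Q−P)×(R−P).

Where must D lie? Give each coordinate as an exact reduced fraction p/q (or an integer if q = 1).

D = (-1070/89, 21/89)

1. D_x = -1070/89  [A, B, D are collinear ∩ CD ⟂ AB]
2. D_y = 21/89  [A, B, D are collinear ∩ CD ⟂ AB]
   → D = (-1070/89, 21/89)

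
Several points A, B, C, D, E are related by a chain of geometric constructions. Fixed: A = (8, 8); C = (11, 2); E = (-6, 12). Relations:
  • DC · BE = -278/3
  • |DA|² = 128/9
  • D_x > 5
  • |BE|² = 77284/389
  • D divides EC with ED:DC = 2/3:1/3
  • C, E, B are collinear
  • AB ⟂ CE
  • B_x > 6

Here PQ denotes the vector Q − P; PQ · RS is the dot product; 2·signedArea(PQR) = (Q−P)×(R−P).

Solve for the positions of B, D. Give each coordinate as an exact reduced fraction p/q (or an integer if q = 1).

B = (2392/389, 1888/389)
D = (16/3, 16/3)

1. B_x = 2392/389  [C, E, B are collinear ∩ AB ⟂ CE]
2. B_y = 1888/389  [C, E, B are collinear ∩ AB ⟂ CE]
   → B = (2392/389, 1888/389)
3. D_x = 16/3  [D divides EC with ED:DC = 2/3:1/3]
4. D_y = 16/3  [D divides EC with ED:DC = 2/3:1/3]
   → D = (16/3, 16/3)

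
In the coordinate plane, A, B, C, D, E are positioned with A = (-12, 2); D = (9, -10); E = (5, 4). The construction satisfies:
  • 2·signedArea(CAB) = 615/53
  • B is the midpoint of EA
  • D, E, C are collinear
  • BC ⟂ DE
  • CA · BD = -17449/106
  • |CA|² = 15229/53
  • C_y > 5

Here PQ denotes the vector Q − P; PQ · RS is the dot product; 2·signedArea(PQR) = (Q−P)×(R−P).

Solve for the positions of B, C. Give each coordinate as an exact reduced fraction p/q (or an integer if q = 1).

B = (-7/2, 3)
C = (245/53, 282/53)

1. B_x = -7/2  [B is the midpoint of EA]
2. B_y = 3  [B is the midpoint of EA]
   → B = (-7/2, 3)
3. C_x = 245/53  [D, E, C are collinear ∩ BC ⟂ DE]
4. C_y = 282/53  [D, E, C are collinear ∩ BC ⟂ DE]
   → C = (245/53, 282/53)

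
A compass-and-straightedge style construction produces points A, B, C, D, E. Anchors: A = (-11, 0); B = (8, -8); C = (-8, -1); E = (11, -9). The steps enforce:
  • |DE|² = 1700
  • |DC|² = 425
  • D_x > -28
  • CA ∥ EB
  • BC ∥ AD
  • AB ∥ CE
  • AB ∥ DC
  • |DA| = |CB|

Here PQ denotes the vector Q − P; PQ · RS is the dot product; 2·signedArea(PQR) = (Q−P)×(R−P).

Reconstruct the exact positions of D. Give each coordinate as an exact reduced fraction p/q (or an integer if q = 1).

D = (-27, 7)

1. D_x = -27  [AB ∥ DC ∩ BC ∥ AD]
2. D_y = 7  [AB ∥ DC ∩ BC ∥ AD]
   → D = (-27, 7)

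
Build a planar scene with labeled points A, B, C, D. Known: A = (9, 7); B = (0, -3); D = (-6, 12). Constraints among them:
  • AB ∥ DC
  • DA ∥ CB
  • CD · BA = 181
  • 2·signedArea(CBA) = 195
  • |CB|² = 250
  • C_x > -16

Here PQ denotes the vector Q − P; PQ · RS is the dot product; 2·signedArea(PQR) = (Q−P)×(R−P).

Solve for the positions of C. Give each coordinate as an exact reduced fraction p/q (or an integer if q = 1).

C = (-15, 2)

1. C_x = -15  [DA ∥ CB ∩ AB ∥ DC]
2. C_y = 2  [DA ∥ CB ∩ AB ∥ DC]
   → C = (-15, 2)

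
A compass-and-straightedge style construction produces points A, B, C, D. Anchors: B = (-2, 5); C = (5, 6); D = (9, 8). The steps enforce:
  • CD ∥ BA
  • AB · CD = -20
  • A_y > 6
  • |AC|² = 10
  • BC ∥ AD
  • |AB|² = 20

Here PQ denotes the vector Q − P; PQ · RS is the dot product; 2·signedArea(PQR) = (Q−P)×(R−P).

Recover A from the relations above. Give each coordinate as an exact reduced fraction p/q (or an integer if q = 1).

A = (2, 7)

1. A_x = 2  [BC ∥ AD ∩ CD ∥ BA]
2. A_y = 7  [BC ∥ AD ∩ CD ∥ BA]
   → A = (2, 7)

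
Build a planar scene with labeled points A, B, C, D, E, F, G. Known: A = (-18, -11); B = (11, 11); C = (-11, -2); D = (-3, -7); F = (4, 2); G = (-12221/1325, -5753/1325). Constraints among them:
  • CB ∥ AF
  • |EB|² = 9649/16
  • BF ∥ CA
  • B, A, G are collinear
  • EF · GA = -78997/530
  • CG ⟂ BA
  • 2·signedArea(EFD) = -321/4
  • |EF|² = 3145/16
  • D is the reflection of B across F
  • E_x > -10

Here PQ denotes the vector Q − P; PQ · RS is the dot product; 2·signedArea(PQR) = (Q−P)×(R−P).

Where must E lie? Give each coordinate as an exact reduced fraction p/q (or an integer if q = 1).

E = (-9, -13/4)

1. E_x = -9  [EF · GA = -78997/530 ∩ 2·signedArea(EFD) = -321/4]
2. E_y = -13/4  [EF · GA = -78997/530 ∩ 2·signedArea(EFD) = -321/4]
   → E = (-9, -13/4)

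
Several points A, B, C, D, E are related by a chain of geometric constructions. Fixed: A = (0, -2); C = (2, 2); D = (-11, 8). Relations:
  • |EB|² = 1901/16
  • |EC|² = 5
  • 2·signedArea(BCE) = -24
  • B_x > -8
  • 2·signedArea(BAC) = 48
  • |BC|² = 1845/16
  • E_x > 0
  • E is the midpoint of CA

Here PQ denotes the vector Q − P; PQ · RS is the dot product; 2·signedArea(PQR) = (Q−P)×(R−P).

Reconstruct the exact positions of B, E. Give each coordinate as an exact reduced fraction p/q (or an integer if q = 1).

1. E_x = 1  [E is the midpoint of CA]
2. E_y = 0  [E is the midpoint of CA]
   → E = (1, 0)
3. B_x = -31/4  [line 2·x + -1·y + 22 = 0 ∩ |EB|² = 1901/16]
4. B_y = 13/2  [line 2·x + -1·y + 22 = 0 ∩ |EB|² = 1901/16]
   → B = (-31/4, 13/2)

B = (-31/4, 13/2)
E = (1, 0)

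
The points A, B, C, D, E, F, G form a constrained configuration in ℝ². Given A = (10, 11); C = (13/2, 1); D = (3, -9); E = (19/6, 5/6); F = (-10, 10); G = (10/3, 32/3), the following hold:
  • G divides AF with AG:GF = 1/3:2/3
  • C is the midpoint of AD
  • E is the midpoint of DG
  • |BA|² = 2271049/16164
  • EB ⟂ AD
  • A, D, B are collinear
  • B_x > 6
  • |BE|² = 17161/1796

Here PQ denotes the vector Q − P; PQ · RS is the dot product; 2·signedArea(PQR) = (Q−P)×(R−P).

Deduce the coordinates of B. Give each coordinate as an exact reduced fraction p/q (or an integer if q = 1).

1. B_x = 16391/2694  [A, D, B are collinear ∩ EB ⟂ AD]
2. B_y = -253/1347  [A, D, B are collinear ∩ EB ⟂ AD]
   → B = (16391/2694, -253/1347)

B = (16391/2694, -253/1347)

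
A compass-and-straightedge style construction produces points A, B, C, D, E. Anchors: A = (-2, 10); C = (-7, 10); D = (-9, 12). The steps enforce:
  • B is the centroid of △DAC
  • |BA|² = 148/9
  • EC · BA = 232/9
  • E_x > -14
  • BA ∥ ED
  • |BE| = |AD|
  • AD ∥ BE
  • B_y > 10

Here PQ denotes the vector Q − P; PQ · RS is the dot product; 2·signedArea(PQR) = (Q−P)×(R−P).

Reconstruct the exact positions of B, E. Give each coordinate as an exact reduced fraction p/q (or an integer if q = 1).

B = (-6, 32/3)
E = (-13, 38/3)

1. B_x = -6  [B is the centroid of △DAC]
2. B_y = 32/3  [B is the centroid of △DAC]
   → B = (-6, 32/3)
3. E_x = -13  [BA ∥ ED ∩ AD ∥ BE]
4. E_y = 38/3  [BA ∥ ED ∩ AD ∥ BE]
   → E = (-13, 38/3)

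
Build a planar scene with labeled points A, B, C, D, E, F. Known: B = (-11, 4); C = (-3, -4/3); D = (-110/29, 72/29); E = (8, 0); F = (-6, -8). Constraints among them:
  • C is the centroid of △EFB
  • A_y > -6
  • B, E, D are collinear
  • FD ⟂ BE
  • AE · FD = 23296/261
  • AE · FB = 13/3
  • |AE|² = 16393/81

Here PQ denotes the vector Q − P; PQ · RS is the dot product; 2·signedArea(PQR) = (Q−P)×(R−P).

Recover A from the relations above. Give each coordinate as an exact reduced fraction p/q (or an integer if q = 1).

A = (-5, -52/9)

1. A_x = -5  [AE · FB = 13/3 ∩ AE · FD = 23296/261]
2. A_y = -52/9  [AE · FB = 13/3 ∩ AE · FD = 23296/261]
   → A = (-5, -52/9)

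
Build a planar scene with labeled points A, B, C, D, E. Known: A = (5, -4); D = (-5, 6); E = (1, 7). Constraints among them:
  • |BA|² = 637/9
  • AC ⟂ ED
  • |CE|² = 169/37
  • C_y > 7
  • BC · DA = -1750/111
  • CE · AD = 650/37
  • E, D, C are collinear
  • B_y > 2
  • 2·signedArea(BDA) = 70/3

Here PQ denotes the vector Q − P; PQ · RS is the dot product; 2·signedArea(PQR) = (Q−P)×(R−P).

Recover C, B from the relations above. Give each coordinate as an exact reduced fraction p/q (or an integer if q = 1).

B = (1/3, 3)
C = (115/37, 272/37)

1. C_x = 115/37  [E, D, C are collinear ∩ AC ⟂ ED]
2. C_y = 272/37  [E, D, C are collinear ∩ AC ⟂ ED]
   → C = (115/37, 272/37)
3. B_x = 1/3  [2·signedArea(BDA) = 70/3 ∩ BC · DA = -1750/111]
4. B_y = 3  [2·signedArea(BDA) = 70/3 ∩ BC · DA = -1750/111]
   → B = (1/3, 3)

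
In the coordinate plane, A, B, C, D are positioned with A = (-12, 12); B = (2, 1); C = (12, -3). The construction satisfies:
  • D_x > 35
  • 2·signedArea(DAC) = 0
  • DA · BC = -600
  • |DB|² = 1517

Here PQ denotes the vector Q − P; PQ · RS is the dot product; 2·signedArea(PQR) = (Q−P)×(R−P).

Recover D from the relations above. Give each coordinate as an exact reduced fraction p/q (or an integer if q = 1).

D = (36, -18)

1. D_x = 36  [2·signedArea(DAC) = 0 ∩ DA · BC = -600]
2. D_y = -18  [2·signedArea(DAC) = 0 ∩ DA · BC = -600]
   → D = (36, -18)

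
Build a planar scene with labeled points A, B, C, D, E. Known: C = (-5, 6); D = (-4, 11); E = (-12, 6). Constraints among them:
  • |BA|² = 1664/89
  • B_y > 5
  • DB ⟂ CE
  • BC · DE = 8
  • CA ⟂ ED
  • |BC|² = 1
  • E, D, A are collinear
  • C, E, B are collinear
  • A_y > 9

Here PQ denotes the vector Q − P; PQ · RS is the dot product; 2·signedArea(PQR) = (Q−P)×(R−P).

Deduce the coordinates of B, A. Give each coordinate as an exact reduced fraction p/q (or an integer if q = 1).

1. B_x = -4  [C, E, B are collinear ∩ DB ⟂ CE]
2. B_y = 6  [C, E, B are collinear ∩ DB ⟂ CE]
   → B = (-4, 6)
3. A_x = -620/89  [E, D, A are collinear ∩ CA ⟂ ED]
4. A_y = 814/89  [E, D, A are collinear ∩ CA ⟂ ED]
   → A = (-620/89, 814/89)

A = (-620/89, 814/89)
B = (-4, 6)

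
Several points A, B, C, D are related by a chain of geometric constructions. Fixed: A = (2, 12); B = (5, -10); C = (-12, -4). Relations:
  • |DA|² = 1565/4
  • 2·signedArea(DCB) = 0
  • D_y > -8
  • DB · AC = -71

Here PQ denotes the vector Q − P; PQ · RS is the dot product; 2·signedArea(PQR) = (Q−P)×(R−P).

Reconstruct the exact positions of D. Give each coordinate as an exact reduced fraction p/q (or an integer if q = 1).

D = (-7/2, -7)

1. D_x = -7/2  [2·signedArea(DCB) = 0 ∩ DB · AC = -71]
2. D_y = -7  [2·signedArea(DCB) = 0 ∩ DB · AC = -71]
   → D = (-7/2, -7)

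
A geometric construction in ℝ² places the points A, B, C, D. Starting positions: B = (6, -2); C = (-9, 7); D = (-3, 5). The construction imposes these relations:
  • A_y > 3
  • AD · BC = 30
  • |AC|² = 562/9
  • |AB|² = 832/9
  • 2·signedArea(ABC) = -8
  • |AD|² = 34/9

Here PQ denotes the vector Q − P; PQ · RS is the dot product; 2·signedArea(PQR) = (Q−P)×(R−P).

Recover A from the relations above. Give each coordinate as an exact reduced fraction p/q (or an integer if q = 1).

1. A_x = -2  [2·signedArea(ABC) = -8 ∩ AD · BC = 30]
2. A_y = 10/3  [2·signedArea(ABC) = -8 ∩ AD · BC = 30]
   → A = (-2, 10/3)

A = (-2, 10/3)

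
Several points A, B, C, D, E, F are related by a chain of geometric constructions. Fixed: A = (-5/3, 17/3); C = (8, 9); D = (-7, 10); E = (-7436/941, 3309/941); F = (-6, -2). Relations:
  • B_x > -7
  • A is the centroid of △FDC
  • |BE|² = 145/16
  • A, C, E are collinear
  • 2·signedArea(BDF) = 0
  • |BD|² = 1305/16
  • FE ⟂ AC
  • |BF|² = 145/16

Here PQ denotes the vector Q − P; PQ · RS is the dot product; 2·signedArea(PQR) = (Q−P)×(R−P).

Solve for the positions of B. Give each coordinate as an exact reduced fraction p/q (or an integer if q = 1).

1. B_x = -25/4  [line 12·x + 1·y + 74 = 0 ∩ |BD|² = 1305/16]
2. B_y = 1  [line 12·x + 1·y + 74 = 0 ∩ |BD|² = 1305/16]
   → B = (-25/4, 1)

B = (-25/4, 1)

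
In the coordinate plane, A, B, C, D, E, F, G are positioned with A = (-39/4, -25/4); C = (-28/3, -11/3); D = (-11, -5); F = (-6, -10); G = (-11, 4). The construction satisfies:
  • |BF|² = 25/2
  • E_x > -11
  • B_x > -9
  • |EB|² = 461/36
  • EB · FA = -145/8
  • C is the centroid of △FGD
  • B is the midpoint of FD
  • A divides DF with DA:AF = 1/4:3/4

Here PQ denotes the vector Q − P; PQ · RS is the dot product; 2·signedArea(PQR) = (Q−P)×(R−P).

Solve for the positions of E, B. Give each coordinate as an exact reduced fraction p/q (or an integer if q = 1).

B = (-17/2, -15/2)
E = (-61/6, -13/3)

1. B_x = -17/2  [B is the midpoint of FD]
2. B_y = -15/2  [B is the midpoint of FD]
   → B = (-17/2, -15/2)
3. E_x = -61/6  [line 15/4·x + -15/4·y + 175/8 = 0 ∩ |EB|² = 461/36]
4. E_y = -13/3  [line 15/4·x + -15/4·y + 175/8 = 0 ∩ |EB|² = 461/36]
   → E = (-61/6, -13/3)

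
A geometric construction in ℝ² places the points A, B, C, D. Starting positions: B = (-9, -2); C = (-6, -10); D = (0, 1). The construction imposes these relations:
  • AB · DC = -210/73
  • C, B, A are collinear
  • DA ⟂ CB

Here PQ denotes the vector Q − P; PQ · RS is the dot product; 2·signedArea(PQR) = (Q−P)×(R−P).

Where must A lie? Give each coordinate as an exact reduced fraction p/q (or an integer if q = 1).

A = (-648/73, -170/73)

1. A_x = -648/73  [C, B, A are collinear ∩ DA ⟂ CB]
2. A_y = -170/73  [C, B, A are collinear ∩ DA ⟂ CB]
   → A = (-648/73, -170/73)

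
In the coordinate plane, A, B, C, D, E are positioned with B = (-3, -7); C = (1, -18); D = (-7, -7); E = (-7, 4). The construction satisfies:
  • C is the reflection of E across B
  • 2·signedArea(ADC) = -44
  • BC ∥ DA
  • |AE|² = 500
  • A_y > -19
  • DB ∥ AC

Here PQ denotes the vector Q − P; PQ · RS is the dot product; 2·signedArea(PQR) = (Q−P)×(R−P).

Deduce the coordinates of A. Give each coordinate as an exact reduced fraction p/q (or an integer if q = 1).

A = (-3, -18)

1. A_x = -3  [DB ∥ AC ∩ BC ∥ DA]
2. A_y = -18  [DB ∥ AC ∩ BC ∥ DA]
   → A = (-3, -18)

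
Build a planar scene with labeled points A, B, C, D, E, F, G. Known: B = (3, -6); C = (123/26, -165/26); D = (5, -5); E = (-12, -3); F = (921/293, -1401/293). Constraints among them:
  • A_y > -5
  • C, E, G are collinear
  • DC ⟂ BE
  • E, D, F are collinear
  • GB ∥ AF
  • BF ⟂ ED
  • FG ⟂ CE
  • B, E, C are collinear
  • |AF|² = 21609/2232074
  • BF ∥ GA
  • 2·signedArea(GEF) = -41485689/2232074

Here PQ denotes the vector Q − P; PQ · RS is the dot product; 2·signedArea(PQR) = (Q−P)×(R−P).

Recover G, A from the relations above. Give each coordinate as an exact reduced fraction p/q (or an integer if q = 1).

1. G_x = 22119/7618  [C, E, G are collinear ∩ FG ⟂ CE]
2. G_y = -45561/7618  [C, E, G are collinear ∩ FG ⟂ CE]
   → G = (22119/7618, -45561/7618)
3. A_x = 23211/7618  [GB ∥ AF ∩ BF ∥ GA]
4. A_y = -36279/7618  [GB ∥ AF ∩ BF ∥ GA]
   → A = (23211/7618, -36279/7618)

A = (23211/7618, -36279/7618)
G = (22119/7618, -45561/7618)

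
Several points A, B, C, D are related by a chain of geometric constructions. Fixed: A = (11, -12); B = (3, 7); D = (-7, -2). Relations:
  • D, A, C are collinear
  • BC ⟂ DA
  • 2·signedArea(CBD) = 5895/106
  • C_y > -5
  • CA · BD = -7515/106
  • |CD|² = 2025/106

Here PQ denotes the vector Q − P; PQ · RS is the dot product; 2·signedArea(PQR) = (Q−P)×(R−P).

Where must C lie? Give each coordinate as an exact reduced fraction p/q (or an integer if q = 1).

1. C_x = -337/106  [D, A, C are collinear ∩ BC ⟂ DA]
2. C_y = -437/106  [D, A, C are collinear ∩ BC ⟂ DA]
   → C = (-337/106, -437/106)

C = (-337/106, -437/106)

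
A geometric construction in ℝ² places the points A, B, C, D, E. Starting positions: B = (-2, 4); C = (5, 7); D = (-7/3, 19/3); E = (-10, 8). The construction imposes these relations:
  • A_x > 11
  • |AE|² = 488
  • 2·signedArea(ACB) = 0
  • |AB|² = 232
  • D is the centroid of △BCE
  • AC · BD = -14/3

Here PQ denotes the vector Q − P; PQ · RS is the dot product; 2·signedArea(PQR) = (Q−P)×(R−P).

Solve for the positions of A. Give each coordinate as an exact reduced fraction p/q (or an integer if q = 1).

1. A_x = 12  [2·signedArea(ACB) = 0 ∩ AC · BD = -14/3]
2. A_y = 10  [2·signedArea(ACB) = 0 ∩ AC · BD = -14/3]
   → A = (12, 10)

A = (12, 10)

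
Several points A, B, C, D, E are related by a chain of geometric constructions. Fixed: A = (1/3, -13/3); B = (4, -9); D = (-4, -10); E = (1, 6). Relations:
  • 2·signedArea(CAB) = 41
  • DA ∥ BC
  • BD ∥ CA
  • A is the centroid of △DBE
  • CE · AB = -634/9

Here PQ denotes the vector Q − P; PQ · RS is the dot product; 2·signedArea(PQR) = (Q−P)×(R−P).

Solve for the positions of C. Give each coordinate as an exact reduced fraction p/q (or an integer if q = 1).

C = (25/3, -10/3)

1. C_x = 25/3  [BD ∥ CA ∩ DA ∥ BC]
2. C_y = -10/3  [BD ∥ CA ∩ DA ∥ BC]
   → C = (25/3, -10/3)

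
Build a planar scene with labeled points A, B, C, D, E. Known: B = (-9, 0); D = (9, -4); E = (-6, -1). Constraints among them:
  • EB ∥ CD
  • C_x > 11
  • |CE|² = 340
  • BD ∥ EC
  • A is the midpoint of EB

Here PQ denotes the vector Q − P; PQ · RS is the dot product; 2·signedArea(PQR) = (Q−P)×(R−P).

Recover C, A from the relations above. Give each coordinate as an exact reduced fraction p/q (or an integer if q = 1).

1. C_x = 12  [EB ∥ CD ∩ BD ∥ EC]
2. C_y = -5  [EB ∥ CD ∩ BD ∥ EC]
   → C = (12, -5)
3. A_x = -15/2  [A is the midpoint of EB]
4. A_y = -1/2  [A is the midpoint of EB]
   → A = (-15/2, -1/2)

A = (-15/2, -1/2)
C = (12, -5)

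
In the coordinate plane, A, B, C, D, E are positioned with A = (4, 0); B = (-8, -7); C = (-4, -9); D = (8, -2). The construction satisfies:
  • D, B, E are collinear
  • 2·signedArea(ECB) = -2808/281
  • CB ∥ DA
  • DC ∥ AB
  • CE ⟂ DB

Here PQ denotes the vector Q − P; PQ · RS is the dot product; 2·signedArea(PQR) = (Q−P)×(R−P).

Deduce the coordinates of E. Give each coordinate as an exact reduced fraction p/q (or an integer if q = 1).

E = (-1384/281, -1697/281)

1. E_x = -1384/281  [D, B, E are collinear ∩ CE ⟂ DB]
2. E_y = -1697/281  [D, B, E are collinear ∩ CE ⟂ DB]
   → E = (-1384/281, -1697/281)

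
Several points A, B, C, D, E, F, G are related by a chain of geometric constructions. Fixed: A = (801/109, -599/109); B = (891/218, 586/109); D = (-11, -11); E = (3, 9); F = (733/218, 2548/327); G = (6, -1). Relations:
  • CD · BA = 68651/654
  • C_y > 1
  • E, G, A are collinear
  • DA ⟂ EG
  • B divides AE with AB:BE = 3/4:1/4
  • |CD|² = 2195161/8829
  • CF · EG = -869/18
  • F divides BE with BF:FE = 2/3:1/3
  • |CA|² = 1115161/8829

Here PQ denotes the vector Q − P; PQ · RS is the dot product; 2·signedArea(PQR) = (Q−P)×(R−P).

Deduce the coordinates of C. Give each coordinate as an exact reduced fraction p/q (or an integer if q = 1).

1. C_x = -466/327  [line -3·x + 10·y + -176/9 = 0 ∩ |CD|² = 2195161/8829]
2. C_y = 1499/981  [line -3·x + 10·y + -176/9 = 0 ∩ |CD|² = 2195161/8829]
   → C = (-466/327, 1499/981)

C = (-466/327, 1499/981)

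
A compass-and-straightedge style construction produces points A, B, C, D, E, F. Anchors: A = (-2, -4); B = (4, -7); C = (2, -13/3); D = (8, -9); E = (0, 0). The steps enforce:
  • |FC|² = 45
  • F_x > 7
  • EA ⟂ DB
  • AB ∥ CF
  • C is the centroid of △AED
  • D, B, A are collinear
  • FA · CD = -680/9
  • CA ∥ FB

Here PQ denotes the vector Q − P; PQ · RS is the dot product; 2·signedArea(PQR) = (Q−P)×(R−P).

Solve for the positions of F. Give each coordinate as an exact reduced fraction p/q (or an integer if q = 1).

F = (8, -22/3)

1. F_x = 8  [CA ∥ FB ∩ AB ∥ CF]
2. F_y = -22/3  [CA ∥ FB ∩ AB ∥ CF]
   → F = (8, -22/3)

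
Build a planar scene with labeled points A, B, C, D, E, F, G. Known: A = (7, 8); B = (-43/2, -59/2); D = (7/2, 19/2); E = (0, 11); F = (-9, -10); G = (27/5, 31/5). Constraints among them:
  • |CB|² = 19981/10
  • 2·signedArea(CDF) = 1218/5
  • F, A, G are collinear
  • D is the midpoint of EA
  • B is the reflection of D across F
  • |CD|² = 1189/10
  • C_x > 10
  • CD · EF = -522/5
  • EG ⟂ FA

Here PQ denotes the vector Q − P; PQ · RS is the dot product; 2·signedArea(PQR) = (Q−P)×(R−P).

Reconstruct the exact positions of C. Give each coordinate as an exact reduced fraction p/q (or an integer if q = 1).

1. C_x = 54/5  [CD · EF = -522/5 ∩ 2·signedArea(CDF) = 1218/5]
2. C_y = 7/5  [CD · EF = -522/5 ∩ 2·signedArea(CDF) = 1218/5]
   → C = (54/5, 7/5)

C = (54/5, 7/5)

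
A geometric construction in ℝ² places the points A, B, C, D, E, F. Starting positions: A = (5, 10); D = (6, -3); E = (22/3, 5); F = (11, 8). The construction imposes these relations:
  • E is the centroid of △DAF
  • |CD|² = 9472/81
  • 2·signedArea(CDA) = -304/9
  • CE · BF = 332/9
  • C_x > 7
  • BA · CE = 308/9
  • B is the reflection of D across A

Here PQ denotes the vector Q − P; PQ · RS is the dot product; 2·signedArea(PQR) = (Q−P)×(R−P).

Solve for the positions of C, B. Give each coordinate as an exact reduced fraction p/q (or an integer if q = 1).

B = (4, 23)
C = (70/9, 23/3)

1. B_x = 4  [B is the reflection of D across A]
2. B_y = 23  [B is the reflection of D across A]
   → B = (4, 23)
3. C_x = 70/9  [CE · BF = 332/9 ∩ 2·signedArea(CDA) = -304/9]
4. C_y = 23/3  [CE · BF = 332/9 ∩ 2·signedArea(CDA) = -304/9]
   → C = (70/9, 23/3)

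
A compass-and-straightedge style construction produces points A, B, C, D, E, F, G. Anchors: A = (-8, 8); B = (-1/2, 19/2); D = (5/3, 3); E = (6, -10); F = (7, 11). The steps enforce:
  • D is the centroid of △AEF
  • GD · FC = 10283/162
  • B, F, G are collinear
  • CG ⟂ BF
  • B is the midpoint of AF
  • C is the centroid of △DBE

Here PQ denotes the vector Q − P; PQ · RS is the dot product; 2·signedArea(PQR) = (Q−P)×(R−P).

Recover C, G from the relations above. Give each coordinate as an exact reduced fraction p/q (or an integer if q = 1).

1. C_x = 43/18  [C is the centroid of △DBE]
2. C_y = 5/6  [C is the centroid of △DBE]
   → C = (43/18, 5/6)
3. G_x = 11/18  [B, F, G are collinear ∩ CG ⟂ BF]
4. G_y = 175/18  [B, F, G are collinear ∩ CG ⟂ BF]
   → G = (11/18, 175/18)

C = (43/18, 5/6)
G = (11/18, 175/18)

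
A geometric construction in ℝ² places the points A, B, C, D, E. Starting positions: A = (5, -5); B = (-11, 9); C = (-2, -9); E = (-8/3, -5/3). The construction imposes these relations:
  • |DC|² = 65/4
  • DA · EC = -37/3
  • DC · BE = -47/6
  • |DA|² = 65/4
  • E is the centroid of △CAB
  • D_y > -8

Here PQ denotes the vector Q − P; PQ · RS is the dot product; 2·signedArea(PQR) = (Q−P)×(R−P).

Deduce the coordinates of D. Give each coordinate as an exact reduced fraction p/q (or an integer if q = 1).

D = (3/2, -7)

1. D_x = 3/2  [DA · EC = -37/3 ∩ DC · BE = -47/6]
2. D_y = -7  [DA · EC = -37/3 ∩ DC · BE = -47/6]
   → D = (3/2, -7)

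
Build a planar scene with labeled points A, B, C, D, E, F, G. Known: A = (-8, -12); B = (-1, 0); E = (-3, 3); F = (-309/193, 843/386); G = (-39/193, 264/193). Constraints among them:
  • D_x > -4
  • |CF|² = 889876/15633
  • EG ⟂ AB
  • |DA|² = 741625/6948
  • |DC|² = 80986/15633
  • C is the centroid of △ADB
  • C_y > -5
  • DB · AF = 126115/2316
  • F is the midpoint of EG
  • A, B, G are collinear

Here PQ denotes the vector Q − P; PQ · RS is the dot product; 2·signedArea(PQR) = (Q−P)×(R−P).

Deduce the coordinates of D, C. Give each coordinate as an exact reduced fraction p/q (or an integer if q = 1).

1. D_x = -1892/579  [line -1235/193·x + -5475/386·y + -140935/2316 = 0 ∩ |DA|² = 741625/6948]
2. D_y = -1087/386  [line -1235/193·x + -5475/386·y + -140935/2316 = 0 ∩ |DA|² = 741625/6948]
   → D = (-1892/579, -1087/386)
3. C_x = -7103/1737  [C is the centroid of △ADB]
4. C_y = -5719/1158  [C is the centroid of △ADB]
   → C = (-7103/1737, -5719/1158)

C = (-7103/1737, -5719/1158)
D = (-1892/579, -1087/386)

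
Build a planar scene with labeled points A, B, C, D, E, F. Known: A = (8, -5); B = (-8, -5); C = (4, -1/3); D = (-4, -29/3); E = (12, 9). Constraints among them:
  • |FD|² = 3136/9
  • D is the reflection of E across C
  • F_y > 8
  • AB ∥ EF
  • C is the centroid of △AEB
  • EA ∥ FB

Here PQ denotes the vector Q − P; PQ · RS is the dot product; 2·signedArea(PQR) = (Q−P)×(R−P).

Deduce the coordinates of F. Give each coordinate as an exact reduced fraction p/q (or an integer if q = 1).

1. F_x = -4  [EA ∥ FB ∩ AB ∥ EF]
2. F_y = 9  [EA ∥ FB ∩ AB ∥ EF]
   → F = (-4, 9)

F = (-4, 9)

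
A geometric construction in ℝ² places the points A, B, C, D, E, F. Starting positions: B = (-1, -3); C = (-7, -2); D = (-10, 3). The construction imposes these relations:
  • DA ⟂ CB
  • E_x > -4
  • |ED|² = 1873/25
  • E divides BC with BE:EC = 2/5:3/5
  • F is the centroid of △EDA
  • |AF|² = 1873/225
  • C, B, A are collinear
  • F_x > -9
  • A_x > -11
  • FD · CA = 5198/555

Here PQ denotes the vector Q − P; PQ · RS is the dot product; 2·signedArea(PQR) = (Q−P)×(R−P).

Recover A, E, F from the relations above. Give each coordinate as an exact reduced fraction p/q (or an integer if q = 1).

A = (-397/37, -51/37)
E = (-17/5, -13/5)
F = (-1488/185, -181/555)

1. A_x = -397/37  [C, B, A are collinear ∩ DA ⟂ CB]
2. A_y = -51/37  [C, B, A are collinear ∩ DA ⟂ CB]
   → A = (-397/37, -51/37)
3. E_x = -17/5  [E divides BC with BE:EC = 2/5:3/5]
4. E_y = -13/5  [E divides BC with BE:EC = 2/5:3/5]
   → E = (-17/5, -13/5)
5. F_x = -1488/185  [F is the centroid of △EDA]
6. F_y = -181/555  [F is the centroid of △EDA]
   → F = (-1488/185, -181/555)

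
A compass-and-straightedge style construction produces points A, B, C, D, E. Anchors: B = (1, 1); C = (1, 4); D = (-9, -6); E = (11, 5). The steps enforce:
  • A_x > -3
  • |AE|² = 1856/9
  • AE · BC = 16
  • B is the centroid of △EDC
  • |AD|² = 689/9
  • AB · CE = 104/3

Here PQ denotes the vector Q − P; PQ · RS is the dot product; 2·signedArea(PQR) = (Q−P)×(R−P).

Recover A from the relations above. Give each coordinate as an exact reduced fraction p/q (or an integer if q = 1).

1. A_x = -7/3  [AB · CE = 104/3 ∩ AE · BC = 16]
2. A_y = -1/3  [AB · CE = 104/3 ∩ AE · BC = 16]
   → A = (-7/3, -1/3)

A = (-7/3, -1/3)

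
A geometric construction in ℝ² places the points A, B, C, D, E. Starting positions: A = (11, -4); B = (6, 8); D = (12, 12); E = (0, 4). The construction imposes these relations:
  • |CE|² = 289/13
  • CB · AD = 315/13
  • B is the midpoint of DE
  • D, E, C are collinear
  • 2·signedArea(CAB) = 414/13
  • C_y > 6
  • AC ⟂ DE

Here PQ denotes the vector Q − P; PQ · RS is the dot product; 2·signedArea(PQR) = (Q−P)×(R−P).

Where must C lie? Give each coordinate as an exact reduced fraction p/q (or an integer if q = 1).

C = (51/13, 86/13)

1. C_x = 51/13  [D, E, C are collinear ∩ AC ⟂ DE]
2. C_y = 86/13  [D, E, C are collinear ∩ AC ⟂ DE]
   → C = (51/13, 86/13)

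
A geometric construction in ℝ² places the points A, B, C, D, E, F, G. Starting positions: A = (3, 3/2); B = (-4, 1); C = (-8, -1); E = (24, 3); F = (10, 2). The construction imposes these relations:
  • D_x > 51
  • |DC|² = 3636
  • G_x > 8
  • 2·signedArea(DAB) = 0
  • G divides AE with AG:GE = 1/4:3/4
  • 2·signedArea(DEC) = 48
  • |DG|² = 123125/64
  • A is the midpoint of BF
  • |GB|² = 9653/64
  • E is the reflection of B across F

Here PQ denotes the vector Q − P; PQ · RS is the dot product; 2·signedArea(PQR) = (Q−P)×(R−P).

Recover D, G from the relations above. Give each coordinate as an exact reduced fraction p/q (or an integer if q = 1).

D = (52, 5)
G = (33/4, 15/8)

1. D_x = 52  [2·signedArea(DAB) = 0 ∩ 2·signedArea(DEC) = 48]
2. D_y = 5  [2·signedArea(DAB) = 0 ∩ 2·signedArea(DEC) = 48]
   → D = (52, 5)
3. G_x = 33/4  [G divides AE with AG:GE = 1/4:3/4]
4. G_y = 15/8  [G divides AE with AG:GE = 1/4:3/4]
   → G = (33/4, 15/8)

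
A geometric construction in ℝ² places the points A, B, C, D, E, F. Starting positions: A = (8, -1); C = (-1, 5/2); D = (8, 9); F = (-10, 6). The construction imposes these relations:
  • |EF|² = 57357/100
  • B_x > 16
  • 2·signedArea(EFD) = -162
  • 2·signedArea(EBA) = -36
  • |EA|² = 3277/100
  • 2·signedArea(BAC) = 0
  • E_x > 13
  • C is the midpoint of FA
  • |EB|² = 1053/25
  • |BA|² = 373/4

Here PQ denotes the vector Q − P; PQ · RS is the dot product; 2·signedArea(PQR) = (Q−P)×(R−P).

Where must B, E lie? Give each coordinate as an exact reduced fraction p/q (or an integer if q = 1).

1. B_x = 17  [line -7/2·x + -9·y + 19 = 0 ∩ |BA|² = 373/4]
2. B_y = -9/2  [line -7/2·x + -9·y + 19 = 0 ∩ |BA|² = 373/4]
   → B = (17, -9/2)
3. E_x = 67/5  [2·signedArea(EFD) = -162 ∩ 2·signedArea(EBA) = -36]
4. E_y = 9/10  [2·signedArea(EFD) = -162 ∩ 2·signedArea(EBA) = -36]
   → E = (67/5, 9/10)

B = (17, -9/2)
E = (67/5, 9/10)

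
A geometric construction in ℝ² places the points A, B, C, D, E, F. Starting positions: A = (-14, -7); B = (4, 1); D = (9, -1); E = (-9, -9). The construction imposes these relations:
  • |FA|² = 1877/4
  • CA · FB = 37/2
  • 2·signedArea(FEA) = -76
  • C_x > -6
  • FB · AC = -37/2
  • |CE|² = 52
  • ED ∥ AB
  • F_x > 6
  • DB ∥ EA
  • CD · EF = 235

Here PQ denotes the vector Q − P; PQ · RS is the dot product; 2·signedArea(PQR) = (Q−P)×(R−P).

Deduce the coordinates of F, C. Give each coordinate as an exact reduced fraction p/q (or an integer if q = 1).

1. F_x = 13/2  [line -2·x + -5·y + 13 = 0 ∩ |FA|² = 1877/4]
2. F_y = 0  [line -2·x + -5·y + 13 = 0 ∩ |FA|² = 1877/4]
   → F = (13/2, 0)
3. C_x = -5  [CD · EF = 235 ∩ CA · FB = 37/2]
4. C_y = -3  [CD · EF = 235 ∩ CA · FB = 37/2]
   → C = (-5, -3)

C = (-5, -3)
F = (13/2, 0)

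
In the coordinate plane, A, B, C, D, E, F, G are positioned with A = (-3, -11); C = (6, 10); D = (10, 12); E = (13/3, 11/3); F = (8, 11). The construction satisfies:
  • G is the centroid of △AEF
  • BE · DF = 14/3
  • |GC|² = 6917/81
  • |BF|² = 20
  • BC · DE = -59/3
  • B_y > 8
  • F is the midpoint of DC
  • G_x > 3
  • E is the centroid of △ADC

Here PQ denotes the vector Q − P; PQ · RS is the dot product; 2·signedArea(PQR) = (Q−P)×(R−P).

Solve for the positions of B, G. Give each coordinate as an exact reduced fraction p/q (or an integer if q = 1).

1. B_x = 4  [BE · DF = 14/3 ∩ BC · DE = -59/3]
2. B_y = 9  [BE · DF = 14/3 ∩ BC · DE = -59/3]
   → B = (4, 9)
3. G_x = 28/9  [G is the centroid of △AEF]
4. G_y = 11/9  [G is the centroid of △AEF]
   → G = (28/9, 11/9)

B = (4, 9)
G = (28/9, 11/9)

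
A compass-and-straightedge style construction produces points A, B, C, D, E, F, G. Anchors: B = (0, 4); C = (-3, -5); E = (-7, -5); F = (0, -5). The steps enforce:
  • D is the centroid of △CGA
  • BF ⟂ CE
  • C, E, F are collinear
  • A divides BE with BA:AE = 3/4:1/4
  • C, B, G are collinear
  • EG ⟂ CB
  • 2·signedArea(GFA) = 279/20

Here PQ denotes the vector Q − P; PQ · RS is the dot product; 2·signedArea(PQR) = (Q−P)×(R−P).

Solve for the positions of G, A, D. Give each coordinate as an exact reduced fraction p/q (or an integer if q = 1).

1. G_x = -17/5  [C, B, G are collinear ∩ EG ⟂ CB]
2. G_y = -31/5  [C, B, G are collinear ∩ EG ⟂ CB]
   → G = (-17/5, -31/5)
3. A_x = -21/4  [A divides BE with BA:AE = 3/4:1/4]
4. A_y = -11/4  [A divides BE with BA:AE = 3/4:1/4]
   → A = (-21/4, -11/4)
5. D_x = -233/60  [D is the centroid of △CGA]
6. D_y = -93/20  [D is the centroid of △CGA]
   → D = (-233/60, -93/20)

A = (-21/4, -11/4)
D = (-233/60, -93/20)
G = (-17/5, -31/5)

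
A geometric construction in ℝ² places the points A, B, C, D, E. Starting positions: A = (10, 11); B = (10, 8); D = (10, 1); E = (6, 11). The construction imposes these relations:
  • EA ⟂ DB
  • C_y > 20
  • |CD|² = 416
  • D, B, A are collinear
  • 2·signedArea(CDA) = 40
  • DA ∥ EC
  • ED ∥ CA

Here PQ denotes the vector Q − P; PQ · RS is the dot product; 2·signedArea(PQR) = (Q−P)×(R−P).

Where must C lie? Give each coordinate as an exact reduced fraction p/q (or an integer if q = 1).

1. C_x = 6  [ED ∥ CA ∩ DA ∥ EC]
2. C_y = 21  [ED ∥ CA ∩ DA ∥ EC]
   → C = (6, 21)

C = (6, 21)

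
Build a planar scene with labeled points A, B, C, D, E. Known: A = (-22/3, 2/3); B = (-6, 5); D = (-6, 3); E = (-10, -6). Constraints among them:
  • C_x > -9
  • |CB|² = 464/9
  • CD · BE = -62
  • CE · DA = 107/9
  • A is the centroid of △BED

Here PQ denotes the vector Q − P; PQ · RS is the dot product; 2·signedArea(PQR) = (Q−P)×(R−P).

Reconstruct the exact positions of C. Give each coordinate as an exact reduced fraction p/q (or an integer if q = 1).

1. C_x = -26/3  [CE · DA = 107/9 ∩ CD · BE = -62]
2. C_y = -5/3  [CE · DA = 107/9 ∩ CD · BE = -62]
   → C = (-26/3, -5/3)

C = (-26/3, -5/3)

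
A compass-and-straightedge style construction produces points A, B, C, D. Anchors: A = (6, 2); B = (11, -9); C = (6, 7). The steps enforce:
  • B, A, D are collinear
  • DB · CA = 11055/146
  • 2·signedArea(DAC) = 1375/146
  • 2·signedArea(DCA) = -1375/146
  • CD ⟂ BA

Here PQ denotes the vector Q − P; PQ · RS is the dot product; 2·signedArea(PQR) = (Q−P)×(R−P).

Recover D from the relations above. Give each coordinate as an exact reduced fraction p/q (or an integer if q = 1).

1. D_x = 601/146  [B, A, D are collinear ∩ CD ⟂ BA]
2. D_y = 897/146  [B, A, D are collinear ∩ CD ⟂ BA]
   → D = (601/146, 897/146)

D = (601/146, 897/146)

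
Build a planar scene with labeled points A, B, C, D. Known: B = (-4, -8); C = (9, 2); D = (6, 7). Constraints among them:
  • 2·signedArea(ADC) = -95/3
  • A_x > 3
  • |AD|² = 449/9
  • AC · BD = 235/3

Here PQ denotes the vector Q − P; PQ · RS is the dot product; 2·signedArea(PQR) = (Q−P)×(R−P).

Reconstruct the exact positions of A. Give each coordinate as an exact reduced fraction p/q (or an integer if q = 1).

1. A_x = 11/3  [2·signedArea(ADC) = -95/3 ∩ AC · BD = 235/3]
2. A_y = 1/3  [2·signedArea(ADC) = -95/3 ∩ AC · BD = 235/3]
   → A = (11/3, 1/3)

A = (11/3, 1/3)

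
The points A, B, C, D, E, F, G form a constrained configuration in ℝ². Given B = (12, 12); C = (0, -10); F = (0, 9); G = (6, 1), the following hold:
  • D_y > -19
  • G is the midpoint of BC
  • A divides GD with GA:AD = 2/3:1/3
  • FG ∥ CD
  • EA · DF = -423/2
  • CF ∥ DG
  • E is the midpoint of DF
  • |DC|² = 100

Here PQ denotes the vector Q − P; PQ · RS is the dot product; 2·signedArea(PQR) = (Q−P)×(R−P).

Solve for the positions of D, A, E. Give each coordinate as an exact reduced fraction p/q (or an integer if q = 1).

A = (6, -35/3)
D = (6, -18)
E = (3, -9/2)

1. D_x = 6  [CF ∥ DG ∩ FG ∥ CD]
2. D_y = -18  [CF ∥ DG ∩ FG ∥ CD]
   → D = (6, -18)
3. A_x = 6  [A divides GD with GA:AD = 2/3:1/3]
4. A_y = -35/3  [A divides GD with GA:AD = 2/3:1/3]
   → A = (6, -35/3)
5. E_x = 3  [E is the midpoint of DF]
6. E_y = -9/2  [E is the midpoint of DF]
   → E = (3, -9/2)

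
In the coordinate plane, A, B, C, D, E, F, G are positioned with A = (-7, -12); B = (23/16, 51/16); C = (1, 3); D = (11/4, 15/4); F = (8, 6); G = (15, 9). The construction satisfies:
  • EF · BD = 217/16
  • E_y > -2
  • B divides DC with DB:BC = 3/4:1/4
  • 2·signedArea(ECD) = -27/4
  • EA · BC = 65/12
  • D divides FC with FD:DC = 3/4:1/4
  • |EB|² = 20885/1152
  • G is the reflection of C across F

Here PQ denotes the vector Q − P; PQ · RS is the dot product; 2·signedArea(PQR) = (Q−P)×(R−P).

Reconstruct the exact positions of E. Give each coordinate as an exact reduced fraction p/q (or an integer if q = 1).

1. E_x = 2/3  [EF · BD = 217/16 ∩ 2·signedArea(ECD) = -27/4]
2. E_y = -1  [EF · BD = 217/16 ∩ 2·signedArea(ECD) = -27/4]
   → E = (2/3, -1)

E = (2/3, -1)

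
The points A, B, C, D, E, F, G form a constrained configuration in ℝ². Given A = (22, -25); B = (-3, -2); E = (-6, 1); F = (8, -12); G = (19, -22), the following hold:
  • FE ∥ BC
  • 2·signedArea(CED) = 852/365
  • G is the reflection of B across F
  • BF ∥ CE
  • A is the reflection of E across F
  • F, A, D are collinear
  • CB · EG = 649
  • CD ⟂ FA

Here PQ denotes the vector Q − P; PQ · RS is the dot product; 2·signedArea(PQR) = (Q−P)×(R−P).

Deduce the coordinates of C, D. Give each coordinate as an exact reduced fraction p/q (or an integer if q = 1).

C = (-17, 11)
D = (-6166/365, 4057/365)

1. C_x = -17  [BF ∥ CE ∩ FE ∥ BC]
2. C_y = 11  [BF ∥ CE ∩ FE ∥ BC]
   → C = (-17, 11)
3. D_x = -6166/365  [F, A, D are collinear ∩ CD ⟂ FA]
4. D_y = 4057/365  [F, A, D are collinear ∩ CD ⟂ FA]
   → D = (-6166/365, 4057/365)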